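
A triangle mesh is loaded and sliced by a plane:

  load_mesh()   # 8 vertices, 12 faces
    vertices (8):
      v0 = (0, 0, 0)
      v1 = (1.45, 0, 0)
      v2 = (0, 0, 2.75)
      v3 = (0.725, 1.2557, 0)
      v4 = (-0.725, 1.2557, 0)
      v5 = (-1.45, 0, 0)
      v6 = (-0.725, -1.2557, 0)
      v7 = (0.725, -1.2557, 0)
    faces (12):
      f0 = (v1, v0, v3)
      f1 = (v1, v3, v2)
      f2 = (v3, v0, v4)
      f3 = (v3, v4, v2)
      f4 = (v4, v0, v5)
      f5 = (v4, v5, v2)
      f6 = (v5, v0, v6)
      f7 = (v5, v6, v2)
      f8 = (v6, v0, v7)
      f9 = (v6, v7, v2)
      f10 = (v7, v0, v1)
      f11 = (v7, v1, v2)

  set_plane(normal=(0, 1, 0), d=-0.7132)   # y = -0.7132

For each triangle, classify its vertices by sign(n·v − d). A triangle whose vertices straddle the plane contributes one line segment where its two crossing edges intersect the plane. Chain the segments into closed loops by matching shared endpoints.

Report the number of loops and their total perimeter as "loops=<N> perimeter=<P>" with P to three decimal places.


loops=1 perimeter=5.586

Straddling triangles (6 of 12):
  (v5,v0,v6) [++-] → (-0.411778, -0.7132, 0)–(-1.03822, -0.7132, 0)  len=0.6264
  (v5,v6,v2) [+-+] → (-1.03822, -0.7132, 0)–(-0.411778, -0.7132, 1.18808)  len=1.3431
  (v6,v0,v7) [-+-] → (-0.411778, -0.7132, 0)–(0.411778, -0.7132, 0)  len=0.8236
  (v6,v7,v2) [--+] → (0.411778, -0.7132, 1.18808)–(-0.411778, -0.7132, 1.18808)  len=0.8236
  (v7,v0,v1) [-++] → (0.411778, -0.7132, 0)–(1.03822, -0.7132, 0)  len=0.6264
  (v7,v1,v2) [-++] → (1.03822, -0.7132, 0)–(0.411778, -0.7132, 1.18808)  len=1.3431

Chained into 1 loop(s):
  loop 1: 6 segments, perimeter = 5.5862
Total perimeter = 5.586


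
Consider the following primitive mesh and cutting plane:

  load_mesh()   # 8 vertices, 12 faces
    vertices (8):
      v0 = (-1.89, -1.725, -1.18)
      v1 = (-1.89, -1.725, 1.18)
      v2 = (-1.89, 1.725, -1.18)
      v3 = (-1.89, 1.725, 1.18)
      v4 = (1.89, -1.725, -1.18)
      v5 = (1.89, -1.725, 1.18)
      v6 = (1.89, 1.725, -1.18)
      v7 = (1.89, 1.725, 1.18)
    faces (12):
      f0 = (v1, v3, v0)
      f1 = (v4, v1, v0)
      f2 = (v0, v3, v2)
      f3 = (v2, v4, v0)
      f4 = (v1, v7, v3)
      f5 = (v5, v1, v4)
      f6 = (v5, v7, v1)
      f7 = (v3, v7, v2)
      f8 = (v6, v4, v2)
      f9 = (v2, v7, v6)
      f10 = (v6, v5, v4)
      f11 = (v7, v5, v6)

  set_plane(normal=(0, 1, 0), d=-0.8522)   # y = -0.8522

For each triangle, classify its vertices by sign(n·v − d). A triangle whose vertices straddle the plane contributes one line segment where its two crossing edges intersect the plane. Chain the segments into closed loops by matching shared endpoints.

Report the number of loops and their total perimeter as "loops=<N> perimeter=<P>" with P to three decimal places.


loops=1 perimeter=12.280

Straddling triangles (8 of 12):
  (v1,v3,v0) [-+-] → (-1.89, -0.8522, 1.18)–(-1.89, -0.8522, -0.582954)  len=1.7630
  (v0,v3,v2) [-++] → (-1.89, -0.8522, -0.582954)–(-1.89, -0.8522, -1.18)  len=0.5970
  (v2,v4,v0) [+--] → (0.933715, -0.8522, -1.18)–(-1.89, -0.8522, -1.18)  len=2.8237
  (v1,v7,v3) [-++] → (-0.933715, -0.8522, 1.18)–(-1.89, -0.8522, 1.18)  len=0.9563
  (v5,v7,v1) [-+-] → (1.89, -0.8522, 1.18)–(-0.933715, -0.8522, 1.18)  len=2.8237
  (v6,v4,v2) [+-+] → (1.89, -0.8522, -1.18)–(0.933715, -0.8522, -1.18)  len=0.9563
  (v6,v5,v4) [+--] → (1.89, -0.8522, 0.582954)–(1.89, -0.8522, -1.18)  len=1.7630
  (v7,v5,v6) [+-+] → (1.89, -0.8522, 1.18)–(1.89, -0.8522, 0.582954)  len=0.5970

Chained into 1 loop(s):
  loop 1: 8 segments, perimeter = 12.2800
Total perimeter = 12.280


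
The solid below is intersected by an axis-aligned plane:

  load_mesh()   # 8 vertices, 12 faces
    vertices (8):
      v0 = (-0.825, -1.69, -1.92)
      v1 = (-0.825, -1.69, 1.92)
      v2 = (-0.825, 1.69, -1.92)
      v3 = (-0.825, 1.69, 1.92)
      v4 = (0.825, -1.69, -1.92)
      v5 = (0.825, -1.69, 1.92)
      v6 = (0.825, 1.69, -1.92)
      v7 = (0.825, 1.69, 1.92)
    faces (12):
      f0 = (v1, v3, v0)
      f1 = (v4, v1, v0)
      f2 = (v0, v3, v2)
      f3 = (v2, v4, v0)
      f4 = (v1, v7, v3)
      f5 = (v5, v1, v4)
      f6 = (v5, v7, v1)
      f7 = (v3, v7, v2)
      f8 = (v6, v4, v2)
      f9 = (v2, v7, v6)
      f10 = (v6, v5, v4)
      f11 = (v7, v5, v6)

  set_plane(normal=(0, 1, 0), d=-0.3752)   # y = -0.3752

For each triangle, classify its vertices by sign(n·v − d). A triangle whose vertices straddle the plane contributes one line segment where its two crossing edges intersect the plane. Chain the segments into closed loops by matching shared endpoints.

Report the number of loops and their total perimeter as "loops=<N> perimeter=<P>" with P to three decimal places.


loops=1 perimeter=10.980

Straddling triangles (8 of 12):
  (v1,v3,v0) [-+-] → (-0.825, -0.3752, 1.92)–(-0.825, -0.3752, -0.426263)  len=2.3463
  (v0,v3,v2) [-++] → (-0.825, -0.3752, -0.426263)–(-0.825, -0.3752, -1.92)  len=1.4937
  (v2,v4,v0) [+--] → (0.18316, -0.3752, -1.92)–(-0.825, -0.3752, -1.92)  len=1.0082
  (v1,v7,v3) [-++] → (-0.18316, -0.3752, 1.92)–(-0.825, -0.3752, 1.92)  len=0.6418
  (v5,v7,v1) [-+-] → (0.825, -0.3752, 1.92)–(-0.18316, -0.3752, 1.92)  len=1.0082
  (v6,v4,v2) [+-+] → (0.825, -0.3752, -1.92)–(0.18316, -0.3752, -1.92)  len=0.6418
  (v6,v5,v4) [+--] → (0.825, -0.3752, 0.426263)–(0.825, -0.3752, -1.92)  len=2.3463
  (v7,v5,v6) [+-+] → (0.825, -0.3752, 1.92)–(0.825, -0.3752, 0.426263)  len=1.4937

Chained into 1 loop(s):
  loop 1: 8 segments, perimeter = 10.9800
Total perimeter = 10.980


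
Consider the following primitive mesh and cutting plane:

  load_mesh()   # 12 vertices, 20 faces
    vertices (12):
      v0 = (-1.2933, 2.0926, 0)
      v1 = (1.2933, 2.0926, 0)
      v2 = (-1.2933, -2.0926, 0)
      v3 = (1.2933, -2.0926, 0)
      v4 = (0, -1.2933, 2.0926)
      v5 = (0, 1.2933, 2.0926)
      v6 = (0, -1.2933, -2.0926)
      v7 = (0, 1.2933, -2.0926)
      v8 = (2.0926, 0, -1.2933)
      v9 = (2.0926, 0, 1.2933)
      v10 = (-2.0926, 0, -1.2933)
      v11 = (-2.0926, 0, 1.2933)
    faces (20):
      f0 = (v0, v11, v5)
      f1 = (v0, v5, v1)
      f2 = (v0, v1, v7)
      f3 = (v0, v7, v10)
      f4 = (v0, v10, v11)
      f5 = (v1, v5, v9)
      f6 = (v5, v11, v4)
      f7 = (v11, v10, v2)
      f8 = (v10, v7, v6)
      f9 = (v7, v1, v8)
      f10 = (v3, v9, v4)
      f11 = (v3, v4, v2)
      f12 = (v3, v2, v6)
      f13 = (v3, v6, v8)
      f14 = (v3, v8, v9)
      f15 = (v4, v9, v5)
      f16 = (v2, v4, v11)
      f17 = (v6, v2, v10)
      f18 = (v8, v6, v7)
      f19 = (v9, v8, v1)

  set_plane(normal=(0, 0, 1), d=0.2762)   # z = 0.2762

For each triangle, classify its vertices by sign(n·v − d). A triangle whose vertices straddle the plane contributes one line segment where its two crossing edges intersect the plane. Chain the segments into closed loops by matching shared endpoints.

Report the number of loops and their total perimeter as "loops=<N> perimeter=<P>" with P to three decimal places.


Straddling triangles (10 of 20):
  (v0,v11,v5) [-++] → (-1.464, 1.6457, 0.2762)–(-1.1226, 1.9871, 0.2762)  len=0.4828
  (v0,v5,v1) [-+-] → (-1.1226, 1.9871, 0.2762)–(1.1226, 1.9871, 0.2762)  len=2.2452
  (v0,v10,v11) [--+] → (-2.0926, 0, 0.2762)–(-1.464, 1.6457, 0.2762)  len=1.7617
  (v1,v5,v9) [-++] → (1.1226, 1.9871, 0.2762)–(1.464, 1.6457, 0.2762)  len=0.4828
  (v11,v10,v2) [+--] → (-2.0926, 0, 0.2762)–(-1.464, -1.6457, 0.2762)  len=1.7617
  (v3,v9,v4) [-++] → (1.464, -1.6457, 0.2762)–(1.1226, -1.9871, 0.2762)  len=0.4828
  (v3,v4,v2) [-+-] → (1.1226, -1.9871, 0.2762)–(-1.1226, -1.9871, 0.2762)  len=2.2452
  (v3,v8,v9) [--+] → (2.0926, 0, 0.2762)–(1.464, -1.6457, 0.2762)  len=1.7617
  (v2,v4,v11) [-++] → (-1.1226, -1.9871, 0.2762)–(-1.464, -1.6457, 0.2762)  len=0.4828
  (v9,v8,v1) [+--] → (2.0926, 0, 0.2762)–(1.464, 1.6457, 0.2762)  len=1.7617

Chained into 1 loop(s):
  loop 1: 10 segments, perimeter = 13.4683
Total perimeter = 13.468

loops=1 perimeter=13.468


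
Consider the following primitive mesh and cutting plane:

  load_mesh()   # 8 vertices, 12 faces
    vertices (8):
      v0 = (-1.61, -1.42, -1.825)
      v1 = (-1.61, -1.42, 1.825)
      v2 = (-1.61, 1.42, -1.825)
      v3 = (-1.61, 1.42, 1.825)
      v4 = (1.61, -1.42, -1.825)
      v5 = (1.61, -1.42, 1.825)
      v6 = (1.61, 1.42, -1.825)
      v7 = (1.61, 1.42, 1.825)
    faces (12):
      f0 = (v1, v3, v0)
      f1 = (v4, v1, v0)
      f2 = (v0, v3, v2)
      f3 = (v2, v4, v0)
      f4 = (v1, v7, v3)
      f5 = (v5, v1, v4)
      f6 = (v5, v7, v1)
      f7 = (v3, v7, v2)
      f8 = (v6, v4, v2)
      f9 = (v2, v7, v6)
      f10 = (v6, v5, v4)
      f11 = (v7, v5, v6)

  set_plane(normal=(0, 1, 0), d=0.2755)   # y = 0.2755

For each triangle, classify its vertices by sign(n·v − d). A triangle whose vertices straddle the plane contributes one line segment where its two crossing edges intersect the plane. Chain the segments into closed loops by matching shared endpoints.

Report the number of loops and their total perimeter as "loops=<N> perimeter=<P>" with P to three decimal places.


Straddling triangles (8 of 12):
  (v1,v3,v0) [-+-] → (-1.61, 0.2755, 1.825)–(-1.61, 0.2755, 0.354076)  len=1.4709
  (v0,v3,v2) [-++] → (-1.61, 0.2755, 0.354076)–(-1.61, 0.2755, -1.825)  len=2.1791
  (v2,v4,v0) [+--] → (-0.312363, 0.2755, -1.825)–(-1.61, 0.2755, -1.825)  len=1.2976
  (v1,v7,v3) [-++] → (0.312363, 0.2755, 1.825)–(-1.61, 0.2755, 1.825)  len=1.9224
  (v5,v7,v1) [-+-] → (1.61, 0.2755, 1.825)–(0.312363, 0.2755, 1.825)  len=1.2976
  (v6,v4,v2) [+-+] → (1.61, 0.2755, -1.825)–(-0.312363, 0.2755, -1.825)  len=1.9224
  (v6,v5,v4) [+--] → (1.61, 0.2755, -0.354076)–(1.61, 0.2755, -1.825)  len=1.4709
  (v7,v5,v6) [+-+] → (1.61, 0.2755, 1.825)–(1.61, 0.2755, -0.354076)  len=2.1791

Chained into 1 loop(s):
  loop 1: 8 segments, perimeter = 13.7400
Total perimeter = 13.740

loops=1 perimeter=13.740


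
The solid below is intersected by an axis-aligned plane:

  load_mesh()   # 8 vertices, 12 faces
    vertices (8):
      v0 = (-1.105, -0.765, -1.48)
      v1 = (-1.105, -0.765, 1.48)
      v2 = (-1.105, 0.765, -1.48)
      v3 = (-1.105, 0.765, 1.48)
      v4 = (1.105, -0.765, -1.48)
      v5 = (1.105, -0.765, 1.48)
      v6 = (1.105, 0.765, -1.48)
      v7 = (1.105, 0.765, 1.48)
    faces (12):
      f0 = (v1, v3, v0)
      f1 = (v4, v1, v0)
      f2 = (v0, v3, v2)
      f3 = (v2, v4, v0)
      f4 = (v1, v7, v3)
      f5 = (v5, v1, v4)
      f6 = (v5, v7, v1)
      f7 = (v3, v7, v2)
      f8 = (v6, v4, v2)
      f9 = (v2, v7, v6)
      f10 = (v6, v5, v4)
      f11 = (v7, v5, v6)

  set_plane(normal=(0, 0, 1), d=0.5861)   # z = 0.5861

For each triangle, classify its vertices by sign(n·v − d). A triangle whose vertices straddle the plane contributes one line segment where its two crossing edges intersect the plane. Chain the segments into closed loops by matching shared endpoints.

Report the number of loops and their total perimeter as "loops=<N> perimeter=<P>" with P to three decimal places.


Straddling triangles (8 of 12):
  (v1,v3,v0) [++-] → (-1.105, 0.30295, 0.5861)–(-1.105, -0.765, 0.5861)  len=1.0680
  (v4,v1,v0) [-+-] → (-0.437595, -0.765, 0.5861)–(-1.105, -0.765, 0.5861)  len=0.6674
  (v0,v3,v2) [-+-] → (-1.105, 0.30295, 0.5861)–(-1.105, 0.765, 0.5861)  len=0.4620
  (v5,v1,v4) [++-] → (-0.437595, -0.765, 0.5861)–(1.105, -0.765, 0.5861)  len=1.5426
  (v3,v7,v2) [++-] → (0.437595, 0.765, 0.5861)–(-1.105, 0.765, 0.5861)  len=1.5426
  (v2,v7,v6) [-+-] → (0.437595, 0.765, 0.5861)–(1.105, 0.765, 0.5861)  len=0.6674
  (v6,v5,v4) [-+-] → (1.105, -0.30295, 0.5861)–(1.105, -0.765, 0.5861)  len=0.4620
  (v7,v5,v6) [++-] → (1.105, -0.30295, 0.5861)–(1.105, 0.765, 0.5861)  len=1.0680

Chained into 1 loop(s):
  loop 1: 8 segments, perimeter = 7.4800
Total perimeter = 7.480

loops=1 perimeter=7.480


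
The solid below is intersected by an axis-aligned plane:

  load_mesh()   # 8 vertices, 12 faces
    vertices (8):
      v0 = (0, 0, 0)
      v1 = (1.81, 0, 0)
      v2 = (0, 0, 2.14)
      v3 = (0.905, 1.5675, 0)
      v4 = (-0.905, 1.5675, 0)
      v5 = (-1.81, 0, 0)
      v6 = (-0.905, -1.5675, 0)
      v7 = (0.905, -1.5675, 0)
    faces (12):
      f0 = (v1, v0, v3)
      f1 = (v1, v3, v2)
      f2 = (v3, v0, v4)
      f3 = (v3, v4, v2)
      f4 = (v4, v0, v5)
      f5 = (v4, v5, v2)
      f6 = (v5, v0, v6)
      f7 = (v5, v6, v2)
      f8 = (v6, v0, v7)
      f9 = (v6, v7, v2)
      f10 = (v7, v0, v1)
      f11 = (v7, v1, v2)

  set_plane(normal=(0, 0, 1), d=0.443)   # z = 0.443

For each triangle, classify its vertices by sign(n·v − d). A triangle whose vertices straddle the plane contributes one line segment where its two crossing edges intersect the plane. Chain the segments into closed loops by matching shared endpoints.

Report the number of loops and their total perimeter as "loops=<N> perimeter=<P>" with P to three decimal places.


loops=1 perimeter=8.612

Straddling triangles (6 of 12):
  (v1,v3,v2) [--+] → (0.717657, 1.24301, 0.443)–(1.43531, 0, 0.443)  len=1.4353
  (v3,v4,v2) [--+] → (-0.717657, 1.24301, 0.443)–(0.717657, 1.24301, 0.443)  len=1.4353
  (v4,v5,v2) [--+] → (-1.43531, 0, 0.443)–(-0.717657, 1.24301, 0.443)  len=1.4353
  (v5,v6,v2) [--+] → (-0.717657, -1.24301, 0.443)–(-1.43531, 0, 0.443)  len=1.4353
  (v6,v7,v2) [--+] → (0.717657, -1.24301, 0.443)–(-0.717657, -1.24301, 0.443)  len=1.4353
  (v7,v1,v2) [--+] → (1.43531, 0, 0.443)–(0.717657, -1.24301, 0.443)  len=1.4353

Chained into 1 loop(s):
  loop 1: 6 segments, perimeter = 8.6119
Total perimeter = 8.612


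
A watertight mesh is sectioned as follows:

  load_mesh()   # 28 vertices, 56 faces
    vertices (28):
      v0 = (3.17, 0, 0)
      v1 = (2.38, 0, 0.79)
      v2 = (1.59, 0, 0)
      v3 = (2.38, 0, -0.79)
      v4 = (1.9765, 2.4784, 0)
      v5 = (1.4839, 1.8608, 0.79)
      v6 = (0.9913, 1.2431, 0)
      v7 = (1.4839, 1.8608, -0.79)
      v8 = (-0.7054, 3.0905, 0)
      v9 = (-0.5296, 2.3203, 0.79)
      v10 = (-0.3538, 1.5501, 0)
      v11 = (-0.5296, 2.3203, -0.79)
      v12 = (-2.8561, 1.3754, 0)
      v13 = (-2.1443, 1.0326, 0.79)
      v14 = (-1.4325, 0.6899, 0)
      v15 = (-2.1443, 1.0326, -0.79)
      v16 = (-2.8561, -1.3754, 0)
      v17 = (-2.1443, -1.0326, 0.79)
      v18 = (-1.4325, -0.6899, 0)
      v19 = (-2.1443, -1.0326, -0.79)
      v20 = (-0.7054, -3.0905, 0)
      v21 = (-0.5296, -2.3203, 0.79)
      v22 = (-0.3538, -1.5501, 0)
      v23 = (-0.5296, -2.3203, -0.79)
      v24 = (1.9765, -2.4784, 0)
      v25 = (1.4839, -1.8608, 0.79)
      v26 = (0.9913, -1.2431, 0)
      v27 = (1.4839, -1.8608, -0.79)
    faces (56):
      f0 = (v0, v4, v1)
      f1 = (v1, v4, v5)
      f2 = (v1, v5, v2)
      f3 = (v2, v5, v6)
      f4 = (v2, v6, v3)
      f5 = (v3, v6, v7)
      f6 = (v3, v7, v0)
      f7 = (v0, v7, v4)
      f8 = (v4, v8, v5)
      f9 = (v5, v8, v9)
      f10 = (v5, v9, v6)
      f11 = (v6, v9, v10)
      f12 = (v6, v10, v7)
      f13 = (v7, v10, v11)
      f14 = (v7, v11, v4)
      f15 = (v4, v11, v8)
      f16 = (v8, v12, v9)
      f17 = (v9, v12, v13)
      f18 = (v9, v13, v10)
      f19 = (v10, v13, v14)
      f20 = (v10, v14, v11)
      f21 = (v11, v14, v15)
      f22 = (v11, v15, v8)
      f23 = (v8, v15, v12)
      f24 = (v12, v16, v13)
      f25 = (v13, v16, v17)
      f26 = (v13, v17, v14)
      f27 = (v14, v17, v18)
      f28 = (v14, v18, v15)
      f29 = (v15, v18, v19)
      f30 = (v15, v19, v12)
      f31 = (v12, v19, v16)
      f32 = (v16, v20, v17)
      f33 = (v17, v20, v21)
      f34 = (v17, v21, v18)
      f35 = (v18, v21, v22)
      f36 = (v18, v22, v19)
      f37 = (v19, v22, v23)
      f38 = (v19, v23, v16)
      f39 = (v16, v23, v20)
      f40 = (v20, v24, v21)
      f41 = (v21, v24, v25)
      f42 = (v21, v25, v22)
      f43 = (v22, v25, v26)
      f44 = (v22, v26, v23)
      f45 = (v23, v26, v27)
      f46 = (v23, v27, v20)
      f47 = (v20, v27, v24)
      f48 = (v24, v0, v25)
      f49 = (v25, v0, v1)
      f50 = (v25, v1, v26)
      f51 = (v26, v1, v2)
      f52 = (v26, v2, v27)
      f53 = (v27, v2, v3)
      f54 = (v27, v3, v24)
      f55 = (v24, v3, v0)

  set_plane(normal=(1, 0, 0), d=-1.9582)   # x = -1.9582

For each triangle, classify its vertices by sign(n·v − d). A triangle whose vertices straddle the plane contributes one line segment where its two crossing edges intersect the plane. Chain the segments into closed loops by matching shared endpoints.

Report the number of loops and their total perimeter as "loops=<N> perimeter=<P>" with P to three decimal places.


loops=1 perimeter=9.854

Straddling triangles (18 of 56):
  (v8,v12,v9) [+-+] → (-1.9582, 2.09144, 0)–(-1.9582, 1.74008, 0.304896)  len=0.4652
  (v9,v12,v13) [+--] → (-1.9582, 1.74008, 0.304896)–(-1.9582, 1.18101, 0.79)  len=0.7402
  (v9,v13,v10) [+-+] → (-1.9582, 1.18101, 0.79)–(-1.9582, 1.08639, 0.707889)  len=0.1253
  (v10,v13,v14) [+-+] → (-1.9582, 1.08639, 0.707889)–(-1.9582, 0.943001, 0.583455)  len=0.1899
  (v11,v14,v15) [++-] → (-1.9582, 0.943001, -0.583455)–(-1.9582, 1.18101, -0.79)  len=0.3151
  (v11,v15,v8) [+-+] → (-1.9582, 1.18101, -0.79)–(-1.9582, 1.29876, -0.687825)  len=0.1559
  (v8,v15,v12) [+--] → (-1.9582, 1.29876, -0.687825)–(-1.9582, 2.09144, 0)  len=1.0495
  (v13,v17,v14) [--+] → (-1.9582, -0.582253, 0.583455)–(-1.9582, 0.943001, 0.583455)  len=1.5253
  (v14,v17,v18) [+-+] → (-1.9582, -0.582253, 0.583455)–(-1.9582, -0.943001, 0.583455)  len=0.3607
  (v14,v18,v15) [++-] → (-1.9582, 0.582253, -0.583455)–(-1.9582, 0.943001, -0.583455)  len=0.3607
  (v15,v18,v19) [-+-] → (-1.9582, 0.582253, -0.583455)–(-1.9582, -0.943001, -0.583455)  len=1.5253
  (v16,v20,v17) [-+-] → (-1.9582, -2.09144, 0)–(-1.9582, -1.29876, 0.687825)  len=1.0495
  (v17,v20,v21) [-++] → (-1.9582, -1.29876, 0.687825)–(-1.9582, -1.18101, 0.79)  len=0.1559
  (v17,v21,v18) [-++] → (-1.9582, -1.18101, 0.79)–(-1.9582, -0.943001, 0.583455)  len=0.3151
  (v18,v22,v19) [++-] → (-1.9582, -1.08639, -0.707889)–(-1.9582, -0.943001, -0.583455)  len=0.1899
  (v19,v22,v23) [-++] → (-1.9582, -1.08639, -0.707889)–(-1.9582, -1.18101, -0.79)  len=0.1253
  (v19,v23,v16) [-+-] → (-1.9582, -1.18101, -0.79)–(-1.9582, -1.74008, -0.304896)  len=0.7402
  (v16,v23,v20) [-++] → (-1.9582, -1.74008, -0.304896)–(-1.9582, -2.09144, 0)  len=0.4652

Chained into 1 loop(s):
  loop 1: 18 segments, perimeter = 9.8541
Total perimeter = 9.854


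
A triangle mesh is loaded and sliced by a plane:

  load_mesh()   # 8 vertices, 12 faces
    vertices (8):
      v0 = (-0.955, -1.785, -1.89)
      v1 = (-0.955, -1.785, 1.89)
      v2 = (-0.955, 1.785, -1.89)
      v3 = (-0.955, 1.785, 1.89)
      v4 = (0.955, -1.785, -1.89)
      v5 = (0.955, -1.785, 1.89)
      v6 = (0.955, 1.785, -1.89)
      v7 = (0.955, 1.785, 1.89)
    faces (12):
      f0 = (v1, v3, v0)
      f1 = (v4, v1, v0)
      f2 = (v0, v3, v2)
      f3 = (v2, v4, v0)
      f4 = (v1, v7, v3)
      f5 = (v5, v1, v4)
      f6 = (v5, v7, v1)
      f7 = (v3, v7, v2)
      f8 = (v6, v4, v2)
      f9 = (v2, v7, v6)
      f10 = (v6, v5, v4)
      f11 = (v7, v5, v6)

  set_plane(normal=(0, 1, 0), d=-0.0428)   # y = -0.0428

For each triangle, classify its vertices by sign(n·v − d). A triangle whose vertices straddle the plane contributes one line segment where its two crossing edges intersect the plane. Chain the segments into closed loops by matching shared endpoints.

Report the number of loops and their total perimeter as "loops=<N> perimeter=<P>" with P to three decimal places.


loops=1 perimeter=11.380

Straddling triangles (8 of 12):
  (v1,v3,v0) [-+-] → (-0.955, -0.0428, 1.89)–(-0.955, -0.0428, -0.0453176)  len=1.9353
  (v0,v3,v2) [-++] → (-0.955, -0.0428, -0.0453176)–(-0.955, -0.0428, -1.89)  len=1.8447
  (v2,v4,v0) [+--] → (0.0228986, -0.0428, -1.89)–(-0.955, -0.0428, -1.89)  len=0.9779
  (v1,v7,v3) [-++] → (-0.0228986, -0.0428, 1.89)–(-0.955, -0.0428, 1.89)  len=0.9321
  (v5,v7,v1) [-+-] → (0.955, -0.0428, 1.89)–(-0.0228986, -0.0428, 1.89)  len=0.9779
  (v6,v4,v2) [+-+] → (0.955, -0.0428, -1.89)–(0.0228986, -0.0428, -1.89)  len=0.9321
  (v6,v5,v4) [+--] → (0.955, -0.0428, 0.0453176)–(0.955, -0.0428, -1.89)  len=1.9353
  (v7,v5,v6) [+-+] → (0.955, -0.0428, 1.89)–(0.955, -0.0428, 0.0453176)  len=1.8447

Chained into 1 loop(s):
  loop 1: 8 segments, perimeter = 11.3800
Total perimeter = 11.380


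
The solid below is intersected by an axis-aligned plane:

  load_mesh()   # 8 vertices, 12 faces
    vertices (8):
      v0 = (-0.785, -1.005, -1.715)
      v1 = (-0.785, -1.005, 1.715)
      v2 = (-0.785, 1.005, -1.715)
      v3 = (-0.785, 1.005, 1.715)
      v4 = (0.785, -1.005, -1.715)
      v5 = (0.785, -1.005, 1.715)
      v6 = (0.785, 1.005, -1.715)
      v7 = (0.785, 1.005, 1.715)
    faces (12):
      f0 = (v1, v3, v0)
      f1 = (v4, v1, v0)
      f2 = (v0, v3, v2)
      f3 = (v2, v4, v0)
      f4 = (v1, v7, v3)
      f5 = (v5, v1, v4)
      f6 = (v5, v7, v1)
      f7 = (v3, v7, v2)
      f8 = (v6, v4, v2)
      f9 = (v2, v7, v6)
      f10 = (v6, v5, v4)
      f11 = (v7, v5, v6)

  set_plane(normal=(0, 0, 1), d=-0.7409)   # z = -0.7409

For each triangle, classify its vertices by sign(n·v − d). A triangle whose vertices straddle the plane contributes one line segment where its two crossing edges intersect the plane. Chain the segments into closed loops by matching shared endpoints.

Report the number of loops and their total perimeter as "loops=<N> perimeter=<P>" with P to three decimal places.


loops=1 perimeter=7.160

Straddling triangles (8 of 12):
  (v1,v3,v0) [++-] → (-0.785, -0.434172, -0.7409)–(-0.785, -1.005, -0.7409)  len=0.5708
  (v4,v1,v0) [-+-] → (0.339129, -1.005, -0.7409)–(-0.785, -1.005, -0.7409)  len=1.1241
  (v0,v3,v2) [-+-] → (-0.785, -0.434172, -0.7409)–(-0.785, 1.005, -0.7409)  len=1.4392
  (v5,v1,v4) [++-] → (0.339129, -1.005, -0.7409)–(0.785, -1.005, -0.7409)  len=0.4459
  (v3,v7,v2) [++-] → (-0.339129, 1.005, -0.7409)–(-0.785, 1.005, -0.7409)  len=0.4459
  (v2,v7,v6) [-+-] → (-0.339129, 1.005, -0.7409)–(0.785, 1.005, -0.7409)  len=1.1241
  (v6,v5,v4) [-+-] → (0.785, 0.434172, -0.7409)–(0.785, -1.005, -0.7409)  len=1.4392
  (v7,v5,v6) [++-] → (0.785, 0.434172, -0.7409)–(0.785, 1.005, -0.7409)  len=0.5708

Chained into 1 loop(s):
  loop 1: 8 segments, perimeter = 7.1600
Total perimeter = 7.160


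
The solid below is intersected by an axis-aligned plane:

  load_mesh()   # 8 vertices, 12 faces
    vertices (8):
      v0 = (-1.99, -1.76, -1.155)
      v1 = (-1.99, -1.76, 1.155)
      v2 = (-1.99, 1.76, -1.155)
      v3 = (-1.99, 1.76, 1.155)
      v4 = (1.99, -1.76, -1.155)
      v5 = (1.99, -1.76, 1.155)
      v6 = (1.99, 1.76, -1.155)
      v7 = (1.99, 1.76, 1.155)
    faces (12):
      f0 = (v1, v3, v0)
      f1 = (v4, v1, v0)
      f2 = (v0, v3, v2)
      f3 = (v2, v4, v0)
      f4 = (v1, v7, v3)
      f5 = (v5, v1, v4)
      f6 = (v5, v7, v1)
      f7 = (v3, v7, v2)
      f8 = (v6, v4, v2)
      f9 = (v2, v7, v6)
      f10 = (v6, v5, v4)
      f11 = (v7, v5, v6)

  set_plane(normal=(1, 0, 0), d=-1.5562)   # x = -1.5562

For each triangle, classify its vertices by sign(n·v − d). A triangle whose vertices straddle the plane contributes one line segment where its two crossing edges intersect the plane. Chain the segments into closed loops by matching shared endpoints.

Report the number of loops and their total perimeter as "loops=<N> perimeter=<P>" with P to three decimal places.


Straddling triangles (8 of 12):
  (v4,v1,v0) [+--] → (-1.5562, -1.76, 0.903222)–(-1.5562, -1.76, -1.155)  len=2.0582
  (v2,v4,v0) [-+-] → (-1.5562, 1.37634, -1.155)–(-1.5562, -1.76, -1.155)  len=3.1363
  (v1,v7,v3) [-+-] → (-1.5562, -1.37634, 1.155)–(-1.5562, 1.76, 1.155)  len=3.1363
  (v5,v1,v4) [+-+] → (-1.5562, -1.76, 1.155)–(-1.5562, -1.76, 0.903222)  len=0.2518
  (v5,v7,v1) [++-] → (-1.5562, -1.37634, 1.155)–(-1.5562, -1.76, 1.155)  len=0.3837
  (v3,v7,v2) [-+-] → (-1.5562, 1.76, 1.155)–(-1.5562, 1.76, -0.903222)  len=2.0582
  (v6,v4,v2) [++-] → (-1.5562, 1.37634, -1.155)–(-1.5562, 1.76, -1.155)  len=0.3837
  (v2,v7,v6) [-++] → (-1.5562, 1.76, -0.903222)–(-1.5562, 1.76, -1.155)  len=0.2518

Chained into 1 loop(s):
  loop 1: 8 segments, perimeter = 11.6600
Total perimeter = 11.660

loops=1 perimeter=11.660


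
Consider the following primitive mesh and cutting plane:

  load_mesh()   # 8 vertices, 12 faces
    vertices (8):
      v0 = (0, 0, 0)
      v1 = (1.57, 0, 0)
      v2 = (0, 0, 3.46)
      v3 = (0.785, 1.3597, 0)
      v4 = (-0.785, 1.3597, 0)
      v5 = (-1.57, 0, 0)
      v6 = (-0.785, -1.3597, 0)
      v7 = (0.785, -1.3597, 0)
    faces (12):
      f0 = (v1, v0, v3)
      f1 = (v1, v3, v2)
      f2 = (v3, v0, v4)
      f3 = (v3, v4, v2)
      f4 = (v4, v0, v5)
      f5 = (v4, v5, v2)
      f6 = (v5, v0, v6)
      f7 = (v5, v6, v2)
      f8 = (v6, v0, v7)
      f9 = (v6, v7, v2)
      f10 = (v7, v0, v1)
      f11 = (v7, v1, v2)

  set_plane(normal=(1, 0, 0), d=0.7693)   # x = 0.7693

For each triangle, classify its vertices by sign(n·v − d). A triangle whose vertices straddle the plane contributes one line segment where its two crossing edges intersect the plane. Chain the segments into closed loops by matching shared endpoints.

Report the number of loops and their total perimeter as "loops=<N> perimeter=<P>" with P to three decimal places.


loops=1 perimeter=7.181

Straddling triangles (8 of 12):
  (v1,v0,v3) [+-+] → (0.7693, 0, 0)–(0.7693, 1.33251, 0)  len=1.3325
  (v1,v3,v2) [++-] → (0.7693, 1.33251, 0.0692)–(0.7693, 0, 1.7646)  len=2.1564
  (v3,v0,v4) [+--] → (0.7693, 1.33251, 0)–(0.7693, 1.3597, 0)  len=0.0272
  (v3,v4,v2) [+--] → (0.7693, 1.3597, 0)–(0.7693, 1.33251, 0.0692)  len=0.0744
  (v6,v0,v7) [--+] → (0.7693, -1.33251, 0)–(0.7693, -1.3597, 0)  len=0.0272
  (v6,v7,v2) [-+-] → (0.7693, -1.3597, 0)–(0.7693, -1.33251, 0.0692)  len=0.0744
  (v7,v0,v1) [+-+] → (0.7693, -1.33251, 0)–(0.7693, 0, 0)  len=1.3325
  (v7,v1,v2) [++-] → (0.7693, 0, 1.7646)–(0.7693, -1.33251, 0.0692)  len=2.1564

Chained into 1 loop(s):
  loop 1: 8 segments, perimeter = 7.1809
Total perimeter = 7.181


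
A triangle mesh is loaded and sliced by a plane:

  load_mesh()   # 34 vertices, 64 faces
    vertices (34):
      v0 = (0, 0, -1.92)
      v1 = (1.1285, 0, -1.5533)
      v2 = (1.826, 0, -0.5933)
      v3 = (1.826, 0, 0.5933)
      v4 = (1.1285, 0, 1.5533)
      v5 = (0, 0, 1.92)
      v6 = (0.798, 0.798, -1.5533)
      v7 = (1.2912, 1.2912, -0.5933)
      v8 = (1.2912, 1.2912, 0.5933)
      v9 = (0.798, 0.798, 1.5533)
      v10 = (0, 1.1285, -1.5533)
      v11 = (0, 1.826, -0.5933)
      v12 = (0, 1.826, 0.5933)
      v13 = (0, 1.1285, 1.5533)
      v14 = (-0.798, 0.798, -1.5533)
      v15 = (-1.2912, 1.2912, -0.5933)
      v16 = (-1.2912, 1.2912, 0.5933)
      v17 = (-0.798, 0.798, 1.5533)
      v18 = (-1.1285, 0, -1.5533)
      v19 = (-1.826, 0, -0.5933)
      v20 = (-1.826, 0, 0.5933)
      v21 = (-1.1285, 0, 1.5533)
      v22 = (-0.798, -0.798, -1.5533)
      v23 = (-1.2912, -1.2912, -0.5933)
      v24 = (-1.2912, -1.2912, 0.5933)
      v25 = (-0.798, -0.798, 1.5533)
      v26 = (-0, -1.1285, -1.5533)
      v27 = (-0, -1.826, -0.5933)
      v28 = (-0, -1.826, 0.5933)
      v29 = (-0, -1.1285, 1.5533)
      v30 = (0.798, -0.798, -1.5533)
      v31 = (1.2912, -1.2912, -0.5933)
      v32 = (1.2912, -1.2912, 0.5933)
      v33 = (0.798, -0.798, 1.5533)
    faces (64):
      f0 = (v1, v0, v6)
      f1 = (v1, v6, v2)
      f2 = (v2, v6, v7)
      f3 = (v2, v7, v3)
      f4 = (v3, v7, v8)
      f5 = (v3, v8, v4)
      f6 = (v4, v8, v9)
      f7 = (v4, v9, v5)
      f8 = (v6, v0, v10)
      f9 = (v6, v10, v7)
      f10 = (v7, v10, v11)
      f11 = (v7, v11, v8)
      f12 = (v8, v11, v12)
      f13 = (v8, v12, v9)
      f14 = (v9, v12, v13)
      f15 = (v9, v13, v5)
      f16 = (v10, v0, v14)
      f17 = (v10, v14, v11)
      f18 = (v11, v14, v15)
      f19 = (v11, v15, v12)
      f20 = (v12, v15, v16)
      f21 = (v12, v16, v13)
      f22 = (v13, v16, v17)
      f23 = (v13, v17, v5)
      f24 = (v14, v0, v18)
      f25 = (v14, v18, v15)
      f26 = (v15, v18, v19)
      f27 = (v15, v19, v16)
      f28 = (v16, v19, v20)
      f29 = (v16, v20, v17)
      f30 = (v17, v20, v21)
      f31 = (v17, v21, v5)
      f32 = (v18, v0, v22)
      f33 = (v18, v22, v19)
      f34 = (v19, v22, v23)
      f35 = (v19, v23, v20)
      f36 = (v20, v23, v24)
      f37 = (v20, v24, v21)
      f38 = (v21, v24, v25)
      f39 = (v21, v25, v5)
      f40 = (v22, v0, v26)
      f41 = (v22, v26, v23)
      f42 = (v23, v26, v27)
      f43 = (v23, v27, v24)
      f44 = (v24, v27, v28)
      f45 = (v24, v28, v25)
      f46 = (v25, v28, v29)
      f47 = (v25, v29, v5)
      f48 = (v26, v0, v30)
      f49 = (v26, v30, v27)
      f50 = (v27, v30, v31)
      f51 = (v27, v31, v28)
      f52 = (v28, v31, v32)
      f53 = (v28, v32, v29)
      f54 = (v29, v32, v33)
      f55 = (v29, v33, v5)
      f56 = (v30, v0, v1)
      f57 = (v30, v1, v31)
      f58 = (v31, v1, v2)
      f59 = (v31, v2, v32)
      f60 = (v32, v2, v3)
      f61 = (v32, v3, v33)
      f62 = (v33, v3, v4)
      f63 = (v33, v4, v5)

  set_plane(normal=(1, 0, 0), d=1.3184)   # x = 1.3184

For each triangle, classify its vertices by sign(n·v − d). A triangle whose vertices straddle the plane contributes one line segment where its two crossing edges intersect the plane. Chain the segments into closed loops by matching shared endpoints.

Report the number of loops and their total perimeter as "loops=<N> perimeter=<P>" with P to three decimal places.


Straddling triangles (10 of 64):
  (v1,v6,v2) [--+] → (1.3184, 0.394032, -1.06732)–(1.3184, 0, -1.29193)  len=0.4536
  (v2,v6,v7) [+--] → (1.3184, 0.394032, -1.06732)–(1.3184, 1.22553, -0.5933)  len=0.9571
  (v2,v7,v3) [+-+] → (1.3184, 1.22553, -0.5933)–(1.3184, 1.22553, -0.532949)  len=0.0604
  (v3,v7,v8) [+--] → (1.3184, 1.22553, -0.532949)–(1.3184, 1.22553, 0.5933)  len=1.1262
  (v3,v8,v4) [+--] → (1.3184, 1.22553, 0.5933)–(1.3184, 0, 1.29193)  len=1.4107
  (v31,v1,v2) [--+] → (1.3184, 0, -1.29193)–(1.3184, -1.22553, -0.5933)  len=1.4107
  (v31,v2,v32) [-+-] → (1.3184, -1.22553, -0.5933)–(1.3184, -1.22553, 0.532949)  len=1.1262
  (v32,v2,v3) [-++] → (1.3184, -1.22553, 0.532949)–(1.3184, -1.22553, 0.5933)  len=0.0604
  (v32,v3,v33) [-+-] → (1.3184, -1.22553, 0.5933)–(1.3184, -0.394032, 1.06732)  len=0.9571
  (v33,v3,v4) [-+-] → (1.3184, -0.394032, 1.06732)–(1.3184, 0, 1.29193)  len=0.4536

Chained into 1 loop(s):
  loop 1: 10 segments, perimeter = 8.0159
Total perimeter = 8.016

loops=1 perimeter=8.016


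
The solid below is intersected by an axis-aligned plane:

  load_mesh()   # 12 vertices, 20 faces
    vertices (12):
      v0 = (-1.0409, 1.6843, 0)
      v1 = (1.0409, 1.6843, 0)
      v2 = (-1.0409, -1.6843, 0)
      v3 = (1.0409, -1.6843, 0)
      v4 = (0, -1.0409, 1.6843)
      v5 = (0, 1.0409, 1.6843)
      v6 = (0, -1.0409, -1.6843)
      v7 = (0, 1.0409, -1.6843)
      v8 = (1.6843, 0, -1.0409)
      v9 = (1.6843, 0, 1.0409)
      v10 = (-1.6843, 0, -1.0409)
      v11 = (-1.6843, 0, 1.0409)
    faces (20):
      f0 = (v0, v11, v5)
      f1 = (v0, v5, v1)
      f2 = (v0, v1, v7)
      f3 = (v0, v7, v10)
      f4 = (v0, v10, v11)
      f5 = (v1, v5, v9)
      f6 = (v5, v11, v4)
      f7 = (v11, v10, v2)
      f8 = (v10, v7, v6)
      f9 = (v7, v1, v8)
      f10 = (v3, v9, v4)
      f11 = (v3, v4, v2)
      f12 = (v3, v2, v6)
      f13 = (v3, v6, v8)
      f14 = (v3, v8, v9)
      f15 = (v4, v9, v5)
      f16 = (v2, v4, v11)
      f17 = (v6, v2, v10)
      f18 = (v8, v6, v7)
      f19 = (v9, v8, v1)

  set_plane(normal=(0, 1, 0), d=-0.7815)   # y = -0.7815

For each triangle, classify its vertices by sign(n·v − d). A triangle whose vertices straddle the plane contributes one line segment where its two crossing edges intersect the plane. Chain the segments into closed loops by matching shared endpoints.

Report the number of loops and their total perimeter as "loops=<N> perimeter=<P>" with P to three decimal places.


loops=1 perimeter=9.494

Straddling triangles (10 of 20):
  (v5,v11,v4) [++-] → (-0.41974, -0.7815, 1.52396)–(0, -0.7815, 1.6843)  len=0.4493
  (v11,v10,v2) [++-] → (-1.38577, -0.7815, -0.557932)–(-1.38577, -0.7815, 0.557932)  len=1.1159
  (v10,v7,v6) [++-] → (0, -0.7815, -1.6843)–(-0.41974, -0.7815, -1.52396)  len=0.4493
  (v3,v9,v4) [-+-] → (1.38577, -0.7815, 0.557932)–(0.41974, -0.7815, 1.52396)  len=1.3662
  (v3,v6,v8) [--+] → (0.41974, -0.7815, -1.52396)–(1.38577, -0.7815, -0.557932)  len=1.3662
  (v3,v8,v9) [-++] → (1.38577, -0.7815, -0.557932)–(1.38577, -0.7815, 0.557932)  len=1.1159
  (v4,v9,v5) [-++] → (0.41974, -0.7815, 1.52396)–(0, -0.7815, 1.6843)  len=0.4493
  (v2,v4,v11) [--+] → (-0.41974, -0.7815, 1.52396)–(-1.38577, -0.7815, 0.557932)  len=1.3662
  (v6,v2,v10) [--+] → (-1.38577, -0.7815, -0.557932)–(-0.41974, -0.7815, -1.52396)  len=1.3662
  (v8,v6,v7) [+-+] → (0.41974, -0.7815, -1.52396)–(0, -0.7815, -1.6843)  len=0.4493

Chained into 1 loop(s):
  loop 1: 10 segments, perimeter = 9.4937
Total perimeter = 9.494


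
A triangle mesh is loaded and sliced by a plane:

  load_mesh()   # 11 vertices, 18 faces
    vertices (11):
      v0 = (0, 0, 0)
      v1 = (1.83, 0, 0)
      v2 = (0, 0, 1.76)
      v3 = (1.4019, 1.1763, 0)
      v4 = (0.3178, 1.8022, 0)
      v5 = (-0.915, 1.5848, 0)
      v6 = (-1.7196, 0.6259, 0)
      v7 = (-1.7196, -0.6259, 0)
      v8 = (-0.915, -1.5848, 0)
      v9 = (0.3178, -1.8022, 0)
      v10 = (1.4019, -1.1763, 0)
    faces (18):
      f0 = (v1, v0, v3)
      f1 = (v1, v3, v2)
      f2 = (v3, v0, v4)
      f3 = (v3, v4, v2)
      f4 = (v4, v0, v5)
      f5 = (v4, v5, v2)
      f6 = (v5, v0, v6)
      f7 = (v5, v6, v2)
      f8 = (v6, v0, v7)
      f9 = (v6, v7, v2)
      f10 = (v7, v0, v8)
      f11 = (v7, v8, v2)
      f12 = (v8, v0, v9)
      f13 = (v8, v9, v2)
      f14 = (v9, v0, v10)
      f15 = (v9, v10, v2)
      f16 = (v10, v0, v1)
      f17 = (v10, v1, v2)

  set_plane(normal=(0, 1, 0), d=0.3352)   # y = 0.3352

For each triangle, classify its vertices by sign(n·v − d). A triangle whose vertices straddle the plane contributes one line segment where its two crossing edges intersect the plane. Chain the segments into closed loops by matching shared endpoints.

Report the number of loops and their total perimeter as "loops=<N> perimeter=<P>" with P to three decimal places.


Straddling triangles (10 of 18):
  (v1,v0,v3) [--+] → (0.399487, 0.3352, 0)–(1.70801, 0.3352, 0)  len=1.3085
  (v1,v3,v2) [-+-] → (1.70801, 0.3352, 0)–(0.399487, 0.3352, 1.25847)  len=1.8155
  (v3,v0,v4) [+-+] → (0.399487, 0.3352, 0)–(0.0591092, 0.3352, 0)  len=0.3404
  (v3,v4,v2) [++-] → (0.0591092, 0.3352, 1.43265)–(0.399487, 0.3352, 1.25847)  len=0.3824
  (v4,v0,v5) [+-+] → (0.0591092, 0.3352, 0)–(-0.193531, 0.3352, 0)  len=0.2526
  (v4,v5,v2) [++-] → (-0.193531, 0.3352, 1.38774)–(0.0591092, 0.3352, 1.43265)  len=0.2566
  (v5,v0,v6) [+-+] → (-0.193531, 0.3352, 0)–(-0.92093, 0.3352, 0)  len=0.7274
  (v5,v6,v2) [++-] → (-0.92093, 0.3352, 0.817434)–(-0.193531, 0.3352, 1.38774)  len=0.9243
  (v6,v0,v7) [+--] → (-0.92093, 0.3352, 0)–(-1.7196, 0.3352, 0)  len=0.7987
  (v6,v7,v2) [+--] → (-1.7196, 0.3352, 0)–(-0.92093, 0.3352, 0.817434)  len=1.1428

Chained into 1 loop(s):
  loop 1: 10 segments, perimeter = 7.9492
Total perimeter = 7.949

loops=1 perimeter=7.949


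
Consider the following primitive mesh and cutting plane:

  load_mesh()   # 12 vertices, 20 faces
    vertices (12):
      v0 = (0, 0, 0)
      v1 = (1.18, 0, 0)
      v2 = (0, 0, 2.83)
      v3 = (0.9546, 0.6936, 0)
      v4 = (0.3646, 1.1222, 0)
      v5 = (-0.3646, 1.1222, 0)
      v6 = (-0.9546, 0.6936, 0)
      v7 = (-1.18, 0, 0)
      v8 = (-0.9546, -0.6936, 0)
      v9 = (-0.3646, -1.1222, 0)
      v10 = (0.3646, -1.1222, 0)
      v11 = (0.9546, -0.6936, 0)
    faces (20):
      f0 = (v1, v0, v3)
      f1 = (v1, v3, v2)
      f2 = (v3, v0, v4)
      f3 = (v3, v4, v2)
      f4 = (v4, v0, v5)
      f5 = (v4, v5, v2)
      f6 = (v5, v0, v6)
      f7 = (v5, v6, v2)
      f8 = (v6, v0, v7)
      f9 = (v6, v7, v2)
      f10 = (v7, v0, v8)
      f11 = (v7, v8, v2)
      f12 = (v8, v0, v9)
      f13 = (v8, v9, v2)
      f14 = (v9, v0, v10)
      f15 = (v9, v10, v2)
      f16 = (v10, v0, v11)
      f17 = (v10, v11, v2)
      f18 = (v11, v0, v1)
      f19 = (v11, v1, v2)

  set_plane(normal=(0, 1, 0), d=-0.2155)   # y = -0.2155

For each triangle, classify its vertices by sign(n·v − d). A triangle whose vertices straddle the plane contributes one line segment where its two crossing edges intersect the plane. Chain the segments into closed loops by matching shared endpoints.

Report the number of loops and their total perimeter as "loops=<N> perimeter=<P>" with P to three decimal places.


loops=1 perimeter=7.397

Straddling triangles (10 of 20):
  (v7,v0,v8) [++-] → (-0.296592, -0.2155, 0)–(-1.10997, -0.2155, 0)  len=0.8134
  (v7,v8,v2) [+-+] → (-1.10997, -0.2155, 0)–(-0.296592, -0.2155, 1.95073)  len=2.1135
  (v8,v0,v9) [-+-] → (-0.296592, -0.2155, 0)–(-0.0700154, -0.2155, 0)  len=0.2266
  (v8,v9,v2) [--+] → (-0.0700154, -0.2155, 2.28655)–(-0.296592, -0.2155, 1.95073)  len=0.4051
  (v9,v0,v10) [-+-] → (-0.0700154, -0.2155, 0)–(0.0700154, -0.2155, 0)  len=0.1400
  (v9,v10,v2) [--+] → (0.0700154, -0.2155, 2.28655)–(-0.0700154, -0.2155, 2.28655)  len=0.1400
  (v10,v0,v11) [-+-] → (0.0700154, -0.2155, 0)–(0.296592, -0.2155, 0)  len=0.2266
  (v10,v11,v2) [--+] → (0.296592, -0.2155, 1.95073)–(0.0700154, -0.2155, 2.28655)  len=0.4051
  (v11,v0,v1) [-++] → (0.296592, -0.2155, 0)–(1.10997, -0.2155, 0)  len=0.8134
  (v11,v1,v2) [-++] → (1.10997, -0.2155, 0)–(0.296592, -0.2155, 1.95073)  len=2.1135

Chained into 1 loop(s):
  loop 1: 10 segments, perimeter = 7.3972
Total perimeter = 7.397


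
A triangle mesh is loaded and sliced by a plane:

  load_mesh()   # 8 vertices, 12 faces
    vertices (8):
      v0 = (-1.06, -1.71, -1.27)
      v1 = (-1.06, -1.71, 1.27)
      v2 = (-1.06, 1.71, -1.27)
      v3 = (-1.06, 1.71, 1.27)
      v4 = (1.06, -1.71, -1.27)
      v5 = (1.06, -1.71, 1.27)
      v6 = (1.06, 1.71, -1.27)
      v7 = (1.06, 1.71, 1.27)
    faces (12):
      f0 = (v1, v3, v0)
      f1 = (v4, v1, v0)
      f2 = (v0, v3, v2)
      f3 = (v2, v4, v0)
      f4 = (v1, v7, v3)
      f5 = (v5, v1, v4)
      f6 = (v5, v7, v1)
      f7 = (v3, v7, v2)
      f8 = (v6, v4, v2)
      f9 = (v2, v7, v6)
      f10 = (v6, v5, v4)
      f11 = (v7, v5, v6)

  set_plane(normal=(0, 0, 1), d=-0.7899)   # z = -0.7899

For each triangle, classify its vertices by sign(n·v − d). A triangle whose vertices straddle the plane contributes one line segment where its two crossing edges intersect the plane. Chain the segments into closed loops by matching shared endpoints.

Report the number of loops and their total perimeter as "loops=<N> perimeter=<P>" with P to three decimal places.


Straddling triangles (8 of 12):
  (v1,v3,v0) [++-] → (-1.06, -1.06357, -0.7899)–(-1.06, -1.71, -0.7899)  len=0.6464
  (v4,v1,v0) [-+-] → (0.659287, -1.71, -0.7899)–(-1.06, -1.71, -0.7899)  len=1.7193
  (v0,v3,v2) [-+-] → (-1.06, -1.06357, -0.7899)–(-1.06, 1.71, -0.7899)  len=2.7736
  (v5,v1,v4) [++-] → (0.659287, -1.71, -0.7899)–(1.06, -1.71, -0.7899)  len=0.4007
  (v3,v7,v2) [++-] → (-0.659287, 1.71, -0.7899)–(-1.06, 1.71, -0.7899)  len=0.4007
  (v2,v7,v6) [-+-] → (-0.659287, 1.71, -0.7899)–(1.06, 1.71, -0.7899)  len=1.7193
  (v6,v5,v4) [-+-] → (1.06, 1.06357, -0.7899)–(1.06, -1.71, -0.7899)  len=2.7736
  (v7,v5,v6) [++-] → (1.06, 1.06357, -0.7899)–(1.06, 1.71, -0.7899)  len=0.6464

Chained into 1 loop(s):
  loop 1: 8 segments, perimeter = 11.0800
Total perimeter = 11.080

loops=1 perimeter=11.080


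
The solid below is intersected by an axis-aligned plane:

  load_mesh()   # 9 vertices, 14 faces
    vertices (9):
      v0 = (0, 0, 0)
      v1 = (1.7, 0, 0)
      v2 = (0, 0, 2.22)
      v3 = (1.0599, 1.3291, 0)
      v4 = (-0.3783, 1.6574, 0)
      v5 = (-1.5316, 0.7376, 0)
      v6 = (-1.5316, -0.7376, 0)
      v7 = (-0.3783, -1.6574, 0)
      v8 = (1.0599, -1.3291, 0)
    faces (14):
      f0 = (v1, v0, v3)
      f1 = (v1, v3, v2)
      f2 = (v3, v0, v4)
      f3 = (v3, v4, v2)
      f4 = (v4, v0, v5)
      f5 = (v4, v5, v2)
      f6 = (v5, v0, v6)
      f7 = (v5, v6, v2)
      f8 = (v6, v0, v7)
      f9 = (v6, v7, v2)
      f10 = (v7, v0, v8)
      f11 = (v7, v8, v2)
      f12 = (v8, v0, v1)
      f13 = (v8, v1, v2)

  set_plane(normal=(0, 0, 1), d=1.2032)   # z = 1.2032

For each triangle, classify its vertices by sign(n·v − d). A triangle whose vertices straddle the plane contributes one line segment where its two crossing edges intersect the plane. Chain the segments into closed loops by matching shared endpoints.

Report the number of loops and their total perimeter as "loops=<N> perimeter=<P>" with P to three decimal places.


Straddling triangles (7 of 14):
  (v1,v3,v2) [--+] → (0.485453, 0.608752, 1.2032)–(0.778631, 0, 1.2032)  len=0.6757
  (v3,v4,v2) [--+] → (-0.173268, 0.759119, 1.2032)–(0.485453, 0.608752, 1.2032)  len=0.6757
  (v4,v5,v2) [--+] → (-0.7015, 0.337834, 1.2032)–(-0.173268, 0.759119, 1.2032)  len=0.6757
  (v5,v6,v2) [--+] → (-0.7015, -0.337834, 1.2032)–(-0.7015, 0.337834, 1.2032)  len=0.6757
  (v6,v7,v2) [--+] → (-0.173268, -0.759119, 1.2032)–(-0.7015, -0.337834, 1.2032)  len=0.6757
  (v7,v8,v2) [--+] → (0.485453, -0.608752, 1.2032)–(-0.173268, -0.759119, 1.2032)  len=0.6757
  (v8,v1,v2) [--+] → (0.778631, 0, 1.2032)–(0.485453, -0.608752, 1.2032)  len=0.6757

Chained into 1 loop(s):
  loop 1: 7 segments, perimeter = 4.7297
Total perimeter = 4.730

loops=1 perimeter=4.730
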